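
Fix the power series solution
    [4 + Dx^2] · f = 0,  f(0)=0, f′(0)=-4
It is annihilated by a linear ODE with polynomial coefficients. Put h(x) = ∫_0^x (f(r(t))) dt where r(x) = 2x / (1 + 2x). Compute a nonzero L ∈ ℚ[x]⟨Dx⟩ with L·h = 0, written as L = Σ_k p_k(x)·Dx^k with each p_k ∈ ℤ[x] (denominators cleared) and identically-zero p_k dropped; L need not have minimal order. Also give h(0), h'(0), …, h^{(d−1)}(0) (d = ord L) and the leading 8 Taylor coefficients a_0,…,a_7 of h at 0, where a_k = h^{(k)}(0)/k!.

f: a_k = 0, -4, 0, 8/3, 0, -8/15, 0, 16/315, …
Change of var in L_f (x↦r) gives L₀.
h=∫₀ˣh₀: take L = L₀·Dx.
L = 16·Dx + (4 + 24·x + 48·x^2 + 32·x^3)·Dx^2 + (1 + 8·x + 24·x^2 + 32·x^3 + 16·x^4)·Dx^3  (order 3).
h: a_k = 0, 0, -4, 16/3, -8/3, -64/5, 2752/45, -1280/7, …
ICs: h(0) = 0, h′(0) = 0, h′′(0) = -8.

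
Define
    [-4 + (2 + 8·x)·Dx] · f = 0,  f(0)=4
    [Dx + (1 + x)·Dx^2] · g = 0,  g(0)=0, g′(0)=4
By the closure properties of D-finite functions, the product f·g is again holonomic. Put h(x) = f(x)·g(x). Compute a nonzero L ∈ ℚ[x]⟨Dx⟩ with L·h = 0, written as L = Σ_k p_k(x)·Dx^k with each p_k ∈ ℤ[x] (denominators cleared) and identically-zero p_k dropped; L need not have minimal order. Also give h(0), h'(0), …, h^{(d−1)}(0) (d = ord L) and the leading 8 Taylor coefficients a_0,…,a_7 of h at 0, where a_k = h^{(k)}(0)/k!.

f: a_k = 4, 8, -8, 16, -40, 112, -336, 1056, …
g: a_k = 0, 4, -2, 4/3, -1, 4/5, -2/3, 4/7, …
Sym-product of L_f,L_g gives L₀ (≤ ord 2).
L = (10 + 4·x) + (-3 - 12·x)·Dx + (1 + 9·x + 24·x^2 + 16·x^3)·Dx^2  (order 2).
h: a_k = 0, 16, 24, -128/3, 260/3, -3112/15, 8416/15, -172912/105, …
ICs: h(0) = 0, h′(0) = 16.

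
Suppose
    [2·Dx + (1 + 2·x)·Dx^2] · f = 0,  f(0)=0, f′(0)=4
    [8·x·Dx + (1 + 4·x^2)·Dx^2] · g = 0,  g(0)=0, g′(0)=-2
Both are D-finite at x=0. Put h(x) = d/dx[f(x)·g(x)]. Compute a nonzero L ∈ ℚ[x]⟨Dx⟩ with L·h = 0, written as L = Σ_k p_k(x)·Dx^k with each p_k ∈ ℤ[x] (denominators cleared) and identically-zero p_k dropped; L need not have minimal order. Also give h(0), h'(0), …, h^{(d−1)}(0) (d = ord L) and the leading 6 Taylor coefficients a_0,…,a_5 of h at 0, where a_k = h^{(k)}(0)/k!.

L = (192 + 704·x + 2560·x^2 + 9984·x^3 + 15360·x^4 + 13312·x^5 + 4096·x^7) + (72 + 992·x + 4928·x^2 + 15488·x^3 + 34816·x^4 + 47616·x^5 + 35840·x^6 + 6144·x^7 + 14336·x^8)·Dx + (24 + 256·x + 1536·x^2 + 4992·x^3 + 11520·x^4 + 19968·x^5 + 24576·x^6 + 18432·x^7 + 6144·x^8 + 8192·x^9)·Dx^2 + (5 + 36·x + 148·x^2 + 448·x^3 + 1056·x^4 + 1920·x^5 + 2688·x^6 + 3072·x^7 + 2304·x^8 + 1024·x^9 + 1024·x^10)·Dx^3  (order 3).
h: a_k = 0, -16, 24, 0, 80/3, -3328/15, …
ICs: h(0) = 0, h′(0) = -16, h′′(0) = 48.

f: a_k = 0, 4, -4, 16/3, -8, 64/5, …
g: a_k = 0, -2, 0, 8/3, 0, -32/5, …
h₀=f·g: eliminate ⇒ L₀, order ≤ 2·2.
Derive L from L₀ (diff closure).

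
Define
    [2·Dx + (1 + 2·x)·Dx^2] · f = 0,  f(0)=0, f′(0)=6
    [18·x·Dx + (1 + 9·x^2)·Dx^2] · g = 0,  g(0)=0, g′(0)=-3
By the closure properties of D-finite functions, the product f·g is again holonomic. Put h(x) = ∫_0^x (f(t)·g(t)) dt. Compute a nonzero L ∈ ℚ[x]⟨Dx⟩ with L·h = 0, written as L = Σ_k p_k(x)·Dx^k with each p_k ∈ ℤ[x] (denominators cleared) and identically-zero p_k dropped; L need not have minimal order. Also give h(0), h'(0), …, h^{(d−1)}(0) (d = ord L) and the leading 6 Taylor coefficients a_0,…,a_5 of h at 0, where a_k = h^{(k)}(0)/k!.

f: a_k = 0, 6, -6, 8, -12, 96/5, …
g: a_k = 0, -3, 0, 9, 0, -243/5, …
f·g: L₀ = L_f ⊗_s L_g, ord ≤ 2·2.
h=∫h₀ ⇒ L = L₀·Dx.
L = (792 + 3024·x + 22680·x^2 + 102384·x^3 + 174960·x^4 + 151632·x^5 + 104976·x^7)·Dx^2 + (332 + 4752·x + 28908·x^2 + 127008·x^3 + 351216·x^4 + 542376·x^5 + 408240·x^6 + 157464·x^7 + 367416·x^8)·Dx^3 + (44 + 916·x + 6696·x^2 + 27252·x^3 + 85860·x^4 + 193428·x^5 + 279936·x^6 + 224532·x^7 + 157464·x^8 + 209952·x^9)·Dx^4 + (10 + 76·x + 418·x^2 + 1728·x^3 + 5391·x^4 + 12960·x^5 + 24948·x^6 + 34992·x^7 + 29889·x^8 + 26244·x^9 + 26244·x^10)·Dx^5  (order 5).
h: a_k = 0, 0, 0, -6, 9/2, 6, …
ICs: h(0) = 0, h′(0) = 0, h′′(0) = 0, h′′′(0) = -36, h′′′′(0) = 108.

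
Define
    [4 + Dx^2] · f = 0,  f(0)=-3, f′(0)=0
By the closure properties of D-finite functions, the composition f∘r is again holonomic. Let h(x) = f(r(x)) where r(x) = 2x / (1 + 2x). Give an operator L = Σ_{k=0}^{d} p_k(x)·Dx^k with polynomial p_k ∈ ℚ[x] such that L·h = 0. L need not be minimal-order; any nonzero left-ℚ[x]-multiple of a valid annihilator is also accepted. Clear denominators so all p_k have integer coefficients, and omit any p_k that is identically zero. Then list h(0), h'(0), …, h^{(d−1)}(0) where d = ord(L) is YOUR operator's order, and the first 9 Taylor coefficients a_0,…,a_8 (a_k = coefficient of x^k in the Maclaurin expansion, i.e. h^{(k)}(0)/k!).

f: a_k = -3, 0, 6, 0, -2, 0, 4/15, 0, -2/105, …
Change of var in L_f (x↦r) gives L₀.
L = 16 + (4 + 24·x + 48·x^2 + 32·x^3)·Dx + (1 + 8·x + 24·x^2 + 32·x^3 + 16·x^4)·Dx^2  (order 2).
h: a_k = -3, 0, 24, -96, 256, -512, 9856/15, 1536/5, -602624/105, …
ICs: h(0) = -3, h′(0) = 0.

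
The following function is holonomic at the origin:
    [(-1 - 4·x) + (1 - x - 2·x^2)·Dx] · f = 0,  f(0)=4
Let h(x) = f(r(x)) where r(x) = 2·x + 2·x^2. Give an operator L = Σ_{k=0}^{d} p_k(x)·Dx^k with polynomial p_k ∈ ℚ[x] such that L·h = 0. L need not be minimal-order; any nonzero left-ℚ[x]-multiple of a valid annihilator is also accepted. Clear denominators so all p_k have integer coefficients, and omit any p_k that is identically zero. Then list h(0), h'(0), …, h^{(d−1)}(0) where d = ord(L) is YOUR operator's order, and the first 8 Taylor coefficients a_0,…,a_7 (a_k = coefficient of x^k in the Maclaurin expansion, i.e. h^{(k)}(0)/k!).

L = (2 + 20·x + 48·x^2 + 32·x^3) + (-1 + 2·x + 10·x^2 + 16·x^3 + 8·x^4)·Dx  (order 1).
h: a_k = 4, 8, 56, 256, 1232, 5984, 28832, 139264, …
ICs: h(0) = 4.

f: a_k = 4, 4, 12, 20, 44, 84, 172, 340, …
L₀ from L_f via x↦r, Dx↦r'^{-1}Dx.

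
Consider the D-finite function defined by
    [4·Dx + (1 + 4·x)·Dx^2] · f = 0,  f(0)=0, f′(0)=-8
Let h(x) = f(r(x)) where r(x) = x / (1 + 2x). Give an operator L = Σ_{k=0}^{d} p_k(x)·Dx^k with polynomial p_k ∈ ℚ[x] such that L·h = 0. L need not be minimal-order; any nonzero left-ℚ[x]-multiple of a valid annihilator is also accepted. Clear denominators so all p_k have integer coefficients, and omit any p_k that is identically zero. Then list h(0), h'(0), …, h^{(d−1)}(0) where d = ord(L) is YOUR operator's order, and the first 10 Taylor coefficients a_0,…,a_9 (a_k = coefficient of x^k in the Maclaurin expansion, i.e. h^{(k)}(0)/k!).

L = (8 + 24·x)·Dx + (1 + 8·x + 12·x^2)·Dx^2  (order 2).
h: a_k = 0, -8, 32, -416/3, 640, -15488/5, 46592/3, -559616/7, 419840, -20154368/9, …
ICs: h(0) = 0, h′(0) = -8.

f: a_k = 0, -8, 16, -128/3, 128, -2048/5, 4096/3, -32768/7, 16384, -524288/9, …
h₀=f(r): pull back L_f along r ⇒ L₀.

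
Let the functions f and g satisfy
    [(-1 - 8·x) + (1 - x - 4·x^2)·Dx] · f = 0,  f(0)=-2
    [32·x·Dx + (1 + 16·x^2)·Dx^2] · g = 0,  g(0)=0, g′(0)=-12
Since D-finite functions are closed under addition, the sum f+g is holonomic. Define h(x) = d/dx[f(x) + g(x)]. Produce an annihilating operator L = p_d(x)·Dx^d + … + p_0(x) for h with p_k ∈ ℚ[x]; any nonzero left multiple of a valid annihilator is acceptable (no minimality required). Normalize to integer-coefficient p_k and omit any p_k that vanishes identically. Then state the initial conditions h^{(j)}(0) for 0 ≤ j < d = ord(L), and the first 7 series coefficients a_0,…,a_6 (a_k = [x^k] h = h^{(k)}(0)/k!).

L = (-160 + 640·x + 14848·x^2 + 36864·x^3 + 178176·x^4 + 98304·x^6) + (43 + 336·x + 16·x^2 + 3072·x^3 + 35072·x^4 + 124928·x^5 + 12288·x^6 + 98304·x^7)·Dx + (-5 - 23·x - 272·x^2 - 16·x^3 - 2368·x^4 + 5888·x^5 + 12288·x^6 + 4096·x^7 + 16384·x^8)·Dx^2  (order 2).
h: a_k = -14, -20, 138, -232, -3722, -2172, 42978, …
ICs: h(0) = -14, h′(0) = -20.

f: a_k = -2, -2, -10, -18, -58, -130, -362, …
g: a_k = 0, -12, 0, 64, 0, -3072/5, 0, …
L₀ := lclm(L_f,L_g); ord L₀ ≤ 1+2.
Differentiate: ansatz ord ≤ ord L₀ ⇒ L.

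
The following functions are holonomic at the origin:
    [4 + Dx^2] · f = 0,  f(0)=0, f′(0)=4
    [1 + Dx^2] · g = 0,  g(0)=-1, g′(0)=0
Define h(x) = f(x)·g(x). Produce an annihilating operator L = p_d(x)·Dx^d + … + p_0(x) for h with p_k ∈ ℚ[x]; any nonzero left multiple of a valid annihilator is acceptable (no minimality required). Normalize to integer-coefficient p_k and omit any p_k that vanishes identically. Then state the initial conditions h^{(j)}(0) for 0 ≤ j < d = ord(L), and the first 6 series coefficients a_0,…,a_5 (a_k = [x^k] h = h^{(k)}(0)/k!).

L = 9 + 10·Dx^2 + Dx^4  (order 4).
h: a_k = 0, -4, 0, 14/3, 0, -61/30, …
ICs: h(0) = 0, h′(0) = -4, h′′(0) = 0, h′′′(0) = 28.

f: a_k = 0, 4, 0, -8/3, 0, 8/15, …
g: a_k = -1, 0, 1/2, 0, -1/24, 0, …
L₀ := L_f ⊗_s L_g (sym. prod.), ord ≤ 4.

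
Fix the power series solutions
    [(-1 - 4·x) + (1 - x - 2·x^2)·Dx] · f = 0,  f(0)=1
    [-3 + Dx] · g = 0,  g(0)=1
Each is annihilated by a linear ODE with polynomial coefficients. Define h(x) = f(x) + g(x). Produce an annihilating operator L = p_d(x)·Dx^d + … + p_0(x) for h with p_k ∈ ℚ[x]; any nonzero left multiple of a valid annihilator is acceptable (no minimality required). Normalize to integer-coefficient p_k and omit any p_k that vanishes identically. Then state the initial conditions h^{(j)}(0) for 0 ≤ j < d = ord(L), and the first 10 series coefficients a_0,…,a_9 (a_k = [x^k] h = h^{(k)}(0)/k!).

f: a_k = 1, 1, 3, 5, 11, 21, 43, 85, 171, 341, …
g: a_k = 1, 3, 9/2, 9/2, 27/8, 81/40, 81/80, 243/560, 729/4480, 243/4480, …
Weyl lclm of L_f,L_g ⇒ L₀ (ord ≤ 2).
L = (-9 - 9·x - 126·x^2 - 72·x^3) + (-3 + 30·x + 51·x^2 - 36·x^3 - 36·x^4)·Dx + (2 - 9·x - 3·x^2 + 20·x^3 + 12·x^4)·Dx^2  (order 2).
h: a_k = 2, 4, 15/2, 19/2, 115/8, 921/40, 3521/80, 47843/560, 766809/4480, 1527923/4480, …
ICs: h(0) = 2, h′(0) = 4.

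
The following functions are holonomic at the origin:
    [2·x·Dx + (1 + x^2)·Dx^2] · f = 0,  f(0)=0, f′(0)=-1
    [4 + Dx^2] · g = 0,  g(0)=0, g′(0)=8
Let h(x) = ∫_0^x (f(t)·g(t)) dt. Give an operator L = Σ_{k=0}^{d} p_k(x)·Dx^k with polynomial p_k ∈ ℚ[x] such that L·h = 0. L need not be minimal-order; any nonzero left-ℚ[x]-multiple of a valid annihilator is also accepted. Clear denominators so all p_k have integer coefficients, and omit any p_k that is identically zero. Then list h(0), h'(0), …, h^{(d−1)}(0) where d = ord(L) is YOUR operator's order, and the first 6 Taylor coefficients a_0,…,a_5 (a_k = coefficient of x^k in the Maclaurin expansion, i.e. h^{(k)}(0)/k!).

f: a_k = 0, -1, 0, 1/3, 0, -1/5, …
g: a_k = 0, 8, 0, -16/3, 0, 16/15, …
Product ⇒ symmetric product L₀, ord ≤ 4.
h=∫₀ˣh₀: take L = L₀·Dx.
L = (160 + 464·x^2 + 464·x^4 + 256·x^6 + 64·x^8)·Dx + (96·x + 224·x^3 + 192·x^5 + 64·x^7)·Dx^2 + (60 + 188·x^2 + 216·x^4 + 128·x^6 + 32·x^8)·Dx^3 + (24·x + 56·x^3 + 48·x^5 + 16·x^7)·Dx^4 + (5 + 18·x^2 + 25·x^4 + 16·x^6 + 4·x^8)·Dx^5  (order 5).
h: a_k = 0, 0, 0, -8/3, 0, 8/5, …
ICs: h(0) = 0, h′(0) = 0, h′′(0) = 0, h′′′(0) = -16, h′′′′(0) = 0.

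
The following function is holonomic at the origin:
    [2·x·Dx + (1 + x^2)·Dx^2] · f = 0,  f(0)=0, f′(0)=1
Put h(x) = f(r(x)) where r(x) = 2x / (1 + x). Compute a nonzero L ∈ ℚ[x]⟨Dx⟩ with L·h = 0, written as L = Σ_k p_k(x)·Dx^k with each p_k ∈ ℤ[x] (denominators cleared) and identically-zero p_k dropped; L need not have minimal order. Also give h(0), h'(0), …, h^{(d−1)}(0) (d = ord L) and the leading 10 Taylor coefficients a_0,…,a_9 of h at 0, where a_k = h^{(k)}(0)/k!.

f: a_k = 0, 1, 0, -1/3, 0, 1/5, 0, -1/7, 0, 1/9, …
f∘r: x↦r, Dx↦Dx/r' in L_f ⇒ L₀.
L = (2 + 10·x)·Dx + (1 + 2·x + 5·x^2)·Dx^2  (order 2).
h: a_k = 0, 2, -2, -2/3, 6, -38/5, -22/3, 278/7, -42, -718/9, …
ICs: h(0) = 0, h′(0) = 2.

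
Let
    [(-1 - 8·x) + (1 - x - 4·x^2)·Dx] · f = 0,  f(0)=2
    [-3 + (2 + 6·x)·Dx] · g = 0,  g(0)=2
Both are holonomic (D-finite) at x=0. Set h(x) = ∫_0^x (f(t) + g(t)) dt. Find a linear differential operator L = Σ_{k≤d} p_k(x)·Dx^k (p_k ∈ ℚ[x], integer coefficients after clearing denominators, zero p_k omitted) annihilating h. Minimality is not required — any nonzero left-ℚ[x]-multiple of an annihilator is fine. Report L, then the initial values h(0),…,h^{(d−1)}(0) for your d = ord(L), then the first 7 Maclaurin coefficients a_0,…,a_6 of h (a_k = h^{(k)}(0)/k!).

f: a_k = 2, 2, 10, 18, 58, 130, 362, …
g: a_k = 2, 3, -9/4, 27/8, -405/64, 1701/128, -15309/512, …
Weyl lclm of L_f,L_g ⇒ L₀ (ord ≤ 2).
h=∫h₀ ⇒ L = L₀·Dx.
L = (-69 - 387·x - 900·x^2 - 1440·x^3)·Dx + (49 + 318·x + 1257·x^2 + 3240·x^3 + 3600·x^4)·Dx^2 + (2 - 46·x - 234·x^2 + 86·x^3 + 1440·x^4 + 1440·x^5)·Dx^3  (order 3).
h: a_k = 0, 4, 5/2, 31/12, 171/32, 3307/320, 18341/768, …
ICs: h(0) = 0, h′(0) = 4, h′′(0) = 5.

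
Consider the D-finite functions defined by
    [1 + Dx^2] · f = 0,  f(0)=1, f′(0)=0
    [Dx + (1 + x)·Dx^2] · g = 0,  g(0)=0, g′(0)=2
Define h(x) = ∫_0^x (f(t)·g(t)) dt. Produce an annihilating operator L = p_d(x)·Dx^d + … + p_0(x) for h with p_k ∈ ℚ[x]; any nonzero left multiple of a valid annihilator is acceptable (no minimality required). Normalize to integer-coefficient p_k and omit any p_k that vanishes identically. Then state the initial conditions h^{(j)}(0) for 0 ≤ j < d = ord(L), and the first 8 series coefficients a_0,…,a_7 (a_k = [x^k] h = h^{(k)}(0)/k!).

L = (-3 + 6·x + 19·x^2 + 16·x^3 + 4·x^4)·Dx + (4 + 20·x + 24·x^2 + 8·x^3)·Dx^2 + (20·x + 42·x^2 + 32·x^3 + 8·x^4)·Dx^3 + (4 + 20·x + 24·x^2 + 8·x^3)·Dx^4 + (3 + 14·x + 23·x^2 + 16·x^3 + 4·x^4)·Dx^5  (order 5).
h: a_k = 0, 0, 1, -1/3, -1/12, 0, 1/40, -1/56, …
ICs: h(0) = 0, h′(0) = 0, h′′(0) = 2, h′′′(0) = -2, h′′′′(0) = -2.

f: a_k = 1, 0, -1/2, 0, 1/24, 0, -1/720, 0, …
g: a_k = 0, 2, -1, 2/3, -1/2, 2/5, -1/3, 2/7, …
f·g: L₀ = L_f ⊗_s L_g, ord ≤ 2·2.
h=∫h₀ ⇒ L = L₀·Dx.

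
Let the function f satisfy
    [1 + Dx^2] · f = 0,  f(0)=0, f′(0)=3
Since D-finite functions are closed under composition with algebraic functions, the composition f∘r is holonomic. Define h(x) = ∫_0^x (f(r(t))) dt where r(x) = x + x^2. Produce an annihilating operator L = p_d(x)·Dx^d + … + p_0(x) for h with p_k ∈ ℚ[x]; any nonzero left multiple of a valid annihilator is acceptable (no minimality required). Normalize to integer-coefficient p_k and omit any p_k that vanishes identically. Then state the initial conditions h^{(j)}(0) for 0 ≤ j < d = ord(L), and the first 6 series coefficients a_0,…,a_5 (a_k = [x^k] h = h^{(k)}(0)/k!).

L = (1 + 6·x + 12·x^2 + 8·x^3)·Dx - 2·Dx^2 + (1 + 2·x)·Dx^3  (order 3).
h: a_k = 0, 0, 3/2, 1, -1/8, -3/10, …
ICs: h(0) = 0, h′(0) = 0, h′′(0) = 3.

f: a_k = 0, 3, 0, -1/2, 0, 1/40, …
Change of var in L_f (x↦r) gives L₀.
h=∫h₀ ⇒ L = L₀·Dx.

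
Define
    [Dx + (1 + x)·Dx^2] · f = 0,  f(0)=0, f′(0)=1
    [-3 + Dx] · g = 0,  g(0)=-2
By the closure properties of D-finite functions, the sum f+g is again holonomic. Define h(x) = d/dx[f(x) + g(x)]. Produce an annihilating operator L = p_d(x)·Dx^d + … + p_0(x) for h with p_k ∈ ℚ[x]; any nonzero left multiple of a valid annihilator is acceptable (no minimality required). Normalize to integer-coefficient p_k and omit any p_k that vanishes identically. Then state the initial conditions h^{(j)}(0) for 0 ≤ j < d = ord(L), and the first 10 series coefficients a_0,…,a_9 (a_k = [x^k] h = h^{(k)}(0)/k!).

f: a_k = 0, 1, -1/2, 1/3, -1/4, 1/5, -1/6, 1/7, -1/8, 1/9, …
g: a_k = -2, -6, -9, -9, -27/4, -81/20, -81/40, -243/280, -729/2240, -243/2240, …
Sum ⇒ L₀ = lclm(L_f,L_g) in ℚ(x)⟨Dx⟩.
Differentiate: ansatz ord ≤ ord L₀ ⇒ L.
L = (-15 - 9·x) + (-7 - 18·x - 9·x^2)·Dx + (4 + 7·x + 3·x^2)·Dx^2  (order 2).
h: a_k = -5, -19, -26, -28, -77/4, -263/20, -203/40, -1009/280, 53/2240, -2969/2240, …
ICs: h(0) = -5, h′(0) = -19.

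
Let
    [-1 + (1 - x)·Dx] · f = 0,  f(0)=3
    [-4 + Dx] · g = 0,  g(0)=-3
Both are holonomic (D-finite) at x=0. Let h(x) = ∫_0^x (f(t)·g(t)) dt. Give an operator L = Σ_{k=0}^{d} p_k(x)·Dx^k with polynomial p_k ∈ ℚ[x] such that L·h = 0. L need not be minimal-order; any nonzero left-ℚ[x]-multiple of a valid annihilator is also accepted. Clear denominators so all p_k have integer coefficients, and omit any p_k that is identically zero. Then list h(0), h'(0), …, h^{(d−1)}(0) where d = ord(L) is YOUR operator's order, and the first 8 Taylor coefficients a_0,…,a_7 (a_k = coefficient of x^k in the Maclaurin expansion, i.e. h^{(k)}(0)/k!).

L = (5 - 4·x)·Dx + (-1 + x)·Dx^2  (order 2).
h: a_k = 0, -9, -45/2, -39, -213/4, -309/5, -643/10, -437/7, …
ICs: h(0) = 0, h′(0) = -9.

f: a_k = 3, 3, 3, 3, 3, 3, 3, 3, …
g: a_k = -3, -12, -24, -32, -32, -128/5, -256/15, -1024/105, …
L₀ := L_f ⊗_s L_g (sym. prod.), ord ≤ 1.
h=∫h₀ ⇒ L = L₀·Dx.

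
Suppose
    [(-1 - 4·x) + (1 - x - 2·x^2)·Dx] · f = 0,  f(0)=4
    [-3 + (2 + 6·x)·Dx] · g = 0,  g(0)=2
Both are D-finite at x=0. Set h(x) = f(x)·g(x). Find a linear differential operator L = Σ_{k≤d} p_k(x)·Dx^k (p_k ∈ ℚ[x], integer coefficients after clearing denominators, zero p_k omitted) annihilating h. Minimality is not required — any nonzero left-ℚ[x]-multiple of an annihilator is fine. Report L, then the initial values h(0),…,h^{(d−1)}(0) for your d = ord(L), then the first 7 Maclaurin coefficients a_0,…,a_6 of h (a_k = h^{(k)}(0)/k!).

L = (5 + 11·x + 18·x^2) + (-2 - 4·x + 10·x^2 + 12·x^3)·Dx  (order 1).
h: a_k = 8, 20, 27, 161/2, 1747/16, 10347/32, 54031/128, …
ICs: h(0) = 8.

f: a_k = 4, 4, 12, 20, 44, 84, 172, …
g: a_k = 2, 3, -9/4, 27/8, -405/64, 1701/128, -15309/512, …
Product ⇒ symmetric product L₀, ord ≤ 1.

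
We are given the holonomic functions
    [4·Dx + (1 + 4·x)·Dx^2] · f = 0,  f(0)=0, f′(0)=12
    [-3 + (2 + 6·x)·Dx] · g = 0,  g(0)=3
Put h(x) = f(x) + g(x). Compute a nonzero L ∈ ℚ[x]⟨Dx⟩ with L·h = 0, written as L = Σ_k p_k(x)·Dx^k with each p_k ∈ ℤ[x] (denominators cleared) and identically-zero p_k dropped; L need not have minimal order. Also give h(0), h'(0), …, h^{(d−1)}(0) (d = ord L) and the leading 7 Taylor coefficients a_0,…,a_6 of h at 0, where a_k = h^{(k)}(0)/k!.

L = (84 + 144·x)·Dx + (101 + 552·x + 720·x^2)·Dx^2 + (10 + 94·x + 288·x^2 + 288·x^3)·Dx^3  (order 3).
h: a_k = 3, 33/2, -219/8, 1105/16, -25791/128, 811947/1280, -2143079/1024, …
ICs: h(0) = 3, h′(0) = 33/2, h′′(0) = -219/4.

f: a_k = 0, 12, -24, 64, -192, 3072/5, -2048, …
g: a_k = 3, 9/2, -27/8, 81/16, -1215/128, 5103/256, -45927/1024, …
L₀ := lclm(L_f,L_g); ord L₀ ≤ 2+1.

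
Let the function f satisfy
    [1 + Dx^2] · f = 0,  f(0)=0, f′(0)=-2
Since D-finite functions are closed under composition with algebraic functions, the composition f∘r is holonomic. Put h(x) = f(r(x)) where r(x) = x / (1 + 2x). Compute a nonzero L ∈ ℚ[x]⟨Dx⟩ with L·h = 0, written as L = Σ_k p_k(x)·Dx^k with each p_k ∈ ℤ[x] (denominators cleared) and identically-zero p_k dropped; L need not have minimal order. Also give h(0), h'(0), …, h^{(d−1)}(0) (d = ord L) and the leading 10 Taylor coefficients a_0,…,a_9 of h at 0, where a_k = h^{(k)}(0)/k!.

L = 1 + (4 + 24·x + 48·x^2 + 32·x^3)·Dx + (1 + 8·x + 24·x^2 + 32·x^3 + 16·x^4)·Dx^2  (order 2).
h: a_k = 0, -2, 4, -23/3, 14, -1441/60, 75/2, -123479/2520, 6599/180, 12104063/181440, …
ICs: h(0) = 0, h′(0) = -2.

f: a_k = 0, -2, 0, 1/3, 0, -1/60, 0, 1/2520, 0, -1/181440, …
Substitute x→r, Dx→(1/r')Dx; clear ⇒ L₀.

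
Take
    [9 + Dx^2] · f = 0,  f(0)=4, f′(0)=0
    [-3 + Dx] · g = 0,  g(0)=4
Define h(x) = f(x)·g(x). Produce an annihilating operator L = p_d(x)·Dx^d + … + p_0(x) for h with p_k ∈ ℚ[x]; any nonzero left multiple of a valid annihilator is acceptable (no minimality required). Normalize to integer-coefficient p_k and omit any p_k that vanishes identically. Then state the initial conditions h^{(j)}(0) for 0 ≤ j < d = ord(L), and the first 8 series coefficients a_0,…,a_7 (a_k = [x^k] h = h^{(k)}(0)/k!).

L = 18 - 6·Dx + Dx^2  (order 2).
h: a_k = 16, 48, 0, -144, -216, -648/5, 0, 1944/35, …
ICs: h(0) = 16, h′(0) = 48.

f: a_k = 4, 0, -18, 0, 27/2, 0, -81/20, 0, …
g: a_k = 4, 12, 18, 18, 27/2, 81/10, 81/20, 243/140, …
L₀ := L_f ⊗_s L_g (sym. prod.), ord ≤ 2.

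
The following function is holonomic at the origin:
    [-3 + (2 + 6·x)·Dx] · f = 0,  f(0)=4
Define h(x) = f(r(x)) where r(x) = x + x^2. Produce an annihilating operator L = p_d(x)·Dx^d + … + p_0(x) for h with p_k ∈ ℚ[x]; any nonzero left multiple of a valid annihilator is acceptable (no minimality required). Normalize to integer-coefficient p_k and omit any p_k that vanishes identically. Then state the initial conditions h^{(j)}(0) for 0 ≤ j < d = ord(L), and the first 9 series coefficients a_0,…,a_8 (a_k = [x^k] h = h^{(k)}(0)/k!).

f: a_k = 4, 6, -9/2, 27/4, -405/32, 1701/64, -15309/256, 72171/512, -2814669/8192, …
Change of var in L_f (x↦r) gives L₀.
L = (-3 - 6·x) + (2 + 6·x + 6·x^2)·Dx  (order 1).
h: a_k = 4, 6, 3/2, -9/4, 99/32, -243/64, 999/256, -1377/512, -6237/8192, …
ICs: h(0) = 4.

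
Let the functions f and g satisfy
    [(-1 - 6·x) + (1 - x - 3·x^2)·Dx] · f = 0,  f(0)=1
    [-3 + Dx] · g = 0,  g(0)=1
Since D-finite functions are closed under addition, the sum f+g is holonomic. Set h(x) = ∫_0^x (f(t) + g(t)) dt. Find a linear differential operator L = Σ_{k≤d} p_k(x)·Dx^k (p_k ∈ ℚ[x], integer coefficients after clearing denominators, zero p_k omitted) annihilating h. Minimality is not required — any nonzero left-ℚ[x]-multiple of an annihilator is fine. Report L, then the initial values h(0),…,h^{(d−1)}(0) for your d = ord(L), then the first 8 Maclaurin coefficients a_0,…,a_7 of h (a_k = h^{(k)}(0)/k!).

L = (-15 - 9·x - 243·x^2 - 162·x^3)·Dx + (-1 + 36·x + 99·x^2 - 54·x^3 - 81·x^4)·Dx^2 + (2 - 11·x - 6·x^2 + 36·x^3 + 27·x^4)·Dx^3  (order 3).
h: a_k = 0, 2, 2, 17/6, 23/8, 179/40, 1681/240, 7841/560, …
ICs: h(0) = 0, h′(0) = 2, h′′(0) = 4.

f: a_k = 1, 1, 4, 7, 19, 40, 97, 217, …
g: a_k = 1, 3, 9/2, 9/2, 27/8, 81/40, 81/80, 243/560, …
h₀=f+g: left-lcm gives L₀, ord ≤ 2.
Integrate: L := L₀·Dx.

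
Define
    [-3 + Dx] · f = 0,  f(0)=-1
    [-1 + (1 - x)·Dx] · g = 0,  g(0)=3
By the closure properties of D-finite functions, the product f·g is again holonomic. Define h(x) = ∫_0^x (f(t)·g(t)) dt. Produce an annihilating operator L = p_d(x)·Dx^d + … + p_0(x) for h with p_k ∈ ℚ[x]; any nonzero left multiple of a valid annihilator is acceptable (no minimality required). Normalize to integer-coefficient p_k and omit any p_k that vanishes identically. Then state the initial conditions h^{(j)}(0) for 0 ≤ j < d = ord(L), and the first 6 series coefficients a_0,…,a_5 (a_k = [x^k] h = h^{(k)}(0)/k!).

L = (4 - 3·x)·Dx + (-1 + x)·Dx^2  (order 2).
h: a_k = 0, -3, -6, -17/2, -39/4, -393/40, …
ICs: h(0) = 0, h′(0) = -3.

f: a_k = -1, -3, -9/2, -9/2, -27/8, -81/40, …
g: a_k = 3, 3, 3, 3, 3, 3, …
h₀=f·g: eliminate ⇒ L₀, order ≤ 1·1.
h=∫h₀ ⇒ L = L₀·Dx.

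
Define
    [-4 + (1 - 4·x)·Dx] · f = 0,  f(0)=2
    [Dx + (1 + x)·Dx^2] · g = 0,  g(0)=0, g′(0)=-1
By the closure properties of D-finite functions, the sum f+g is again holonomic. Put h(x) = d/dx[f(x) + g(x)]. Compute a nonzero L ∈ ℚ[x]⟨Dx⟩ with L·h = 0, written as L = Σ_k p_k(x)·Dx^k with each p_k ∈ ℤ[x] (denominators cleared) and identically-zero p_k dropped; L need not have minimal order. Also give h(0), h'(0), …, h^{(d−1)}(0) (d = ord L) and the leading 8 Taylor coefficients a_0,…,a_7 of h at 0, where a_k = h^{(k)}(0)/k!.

f: a_k = 2, 8, 32, 128, 512, 2048, 8192, 32768, …
g: a_k = 0, -1, 1/2, -1/3, 1/4, -1/5, 1/6, -1/7, …
h₀=f+g: left-lcm gives L₀, ord ≤ 3.
Differentiate: ansatz ord ≤ ord L₀ ⇒ L.
L = (112 + 32·x) + (94 + 208·x + 64·x^2)·Dx + (-9 + 23·x + 48·x^2 + 16·x^3)·Dx^2  (order 2).
h: a_k = 7, 65, 383, 2049, 10239, 49153, 229375, 1048577, …
ICs: h(0) = 7, h′(0) = 65.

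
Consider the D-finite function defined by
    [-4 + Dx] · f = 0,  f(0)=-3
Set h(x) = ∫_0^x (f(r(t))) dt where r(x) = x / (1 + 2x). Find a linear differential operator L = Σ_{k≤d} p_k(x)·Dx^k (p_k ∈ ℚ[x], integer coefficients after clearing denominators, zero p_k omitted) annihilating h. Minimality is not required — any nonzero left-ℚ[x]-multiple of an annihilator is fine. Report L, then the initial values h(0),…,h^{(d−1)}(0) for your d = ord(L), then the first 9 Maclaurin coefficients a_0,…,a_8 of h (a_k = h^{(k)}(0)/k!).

f: a_k = -3, -12, -24, -32, -32, -128/5, -256/15, -1024/105, -512/105, …
h₀=f(r): pull back L_f along r ⇒ L₀.
∫: right-multiply L₀ by Dx.
L = -4·Dx + (1 + 4·x + 4·x^2)·Dx^2  (order 2).
h: a_k = 0, -3, -6, 0, 4, -32/5, 32/5, -256/105, -160/21, …
ICs: h(0) = 0, h′(0) = -3.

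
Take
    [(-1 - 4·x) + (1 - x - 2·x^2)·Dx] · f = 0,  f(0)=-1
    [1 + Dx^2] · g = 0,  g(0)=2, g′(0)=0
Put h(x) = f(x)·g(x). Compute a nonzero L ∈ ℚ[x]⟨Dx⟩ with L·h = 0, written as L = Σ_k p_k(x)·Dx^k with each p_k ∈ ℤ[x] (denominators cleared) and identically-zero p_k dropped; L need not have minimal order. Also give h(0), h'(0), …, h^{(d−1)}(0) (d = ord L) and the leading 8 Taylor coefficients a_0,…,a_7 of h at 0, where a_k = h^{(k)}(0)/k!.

f: a_k = -1, -1, -3, -5, -11, -21, -43, -85, …
g: a_k = 2, 0, -1, 0, 1/12, 0, -1/360, 0, …
h₀=f·g: eliminate ⇒ L₀, order ≤ 1·2.
L = (3 + x + 2·x^2) + (2 + 8·x)·Dx + (-1 + x + 2·x^2)·Dx^2  (order 2).
h: a_k = -2, -2, -5, -9, -229/12, -445/12, -27089/360, -53789/360, …
ICs: h(0) = -2, h′(0) = -2.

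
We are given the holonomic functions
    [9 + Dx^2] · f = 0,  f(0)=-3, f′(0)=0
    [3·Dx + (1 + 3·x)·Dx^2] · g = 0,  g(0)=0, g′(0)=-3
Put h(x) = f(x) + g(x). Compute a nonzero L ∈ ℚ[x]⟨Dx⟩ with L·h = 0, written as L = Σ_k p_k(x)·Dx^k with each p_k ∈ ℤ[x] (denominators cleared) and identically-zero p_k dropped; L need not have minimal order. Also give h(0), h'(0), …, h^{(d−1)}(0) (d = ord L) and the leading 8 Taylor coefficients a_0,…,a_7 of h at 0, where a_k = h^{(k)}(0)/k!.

L = (63 + 54·x + 81·x^2)·Dx + (9 + 45·x + 81·x^2 + 81·x^3)·Dx^2 + (7 + 6·x + 9·x^2)·Dx^3 + (1 + 5·x + 9·x^2 + 9·x^3)·Dx^4  (order 4).
h: a_k = -3, -3, 18, -9, 81/8, -243/5, 9963/80, -2187/7, …
ICs: h(0) = -3, h′(0) = -3, h′′(0) = 36, h′′′(0) = -54.

f: a_k = -3, 0, 27/2, 0, -81/8, 0, 243/80, 0, …
g: a_k = 0, -3, 9/2, -9, 81/4, -243/5, 243/2, -2187/7, …
Weyl lclm of L_f,L_g ⇒ L₀ (ord ≤ 4).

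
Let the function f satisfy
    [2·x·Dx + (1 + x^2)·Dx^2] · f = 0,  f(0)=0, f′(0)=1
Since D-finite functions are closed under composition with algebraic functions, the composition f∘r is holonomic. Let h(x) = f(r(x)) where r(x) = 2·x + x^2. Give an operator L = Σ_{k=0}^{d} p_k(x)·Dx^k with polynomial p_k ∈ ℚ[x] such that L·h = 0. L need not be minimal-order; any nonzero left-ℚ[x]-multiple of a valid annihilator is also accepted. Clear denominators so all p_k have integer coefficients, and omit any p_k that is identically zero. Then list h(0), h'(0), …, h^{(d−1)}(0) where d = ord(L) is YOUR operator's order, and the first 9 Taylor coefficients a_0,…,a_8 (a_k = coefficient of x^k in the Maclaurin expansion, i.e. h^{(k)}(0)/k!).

L = (-1 + 8·x + 16·x^2 + 12·x^3 + 3·x^4)·Dx + (1 + x + 4·x^2 + 8·x^3 + 5·x^4 + x^5)·Dx^2  (order 2).
h: a_k = 0, 2, 1, -8/3, -4, 22/5, 47/3, -16/7, -56, …
ICs: h(0) = 0, h′(0) = 2.

f: a_k = 0, 1, 0, -1/3, 0, 1/5, 0, -1/7, 0, …
Substitute x→r, Dx→(1/r')Dx; clear ⇒ L₀.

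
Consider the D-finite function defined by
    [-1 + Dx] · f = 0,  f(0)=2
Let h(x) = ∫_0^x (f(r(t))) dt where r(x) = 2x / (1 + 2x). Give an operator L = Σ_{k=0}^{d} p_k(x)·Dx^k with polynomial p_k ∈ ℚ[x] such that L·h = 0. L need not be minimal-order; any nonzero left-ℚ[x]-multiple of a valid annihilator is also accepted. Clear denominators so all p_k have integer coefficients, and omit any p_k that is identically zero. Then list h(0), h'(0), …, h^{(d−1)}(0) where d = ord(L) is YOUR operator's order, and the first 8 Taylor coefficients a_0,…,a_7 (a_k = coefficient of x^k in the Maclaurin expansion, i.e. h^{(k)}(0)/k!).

f: a_k = 2, 2, 1, 1/3, 1/12, 1/60, 1/360, 1/2520, …
Change of var in L_f (x↦r) gives L₀.
∫: right-multiply L₀ by Dx.
L = -2·Dx + (1 + 4·x + 4·x^2)·Dx^2  (order 2).
h: a_k = 0, 2, 2, -4/3, 2/3, 4/15, -76/45, 1208/315, …
ICs: h(0) = 0, h′(0) = 2.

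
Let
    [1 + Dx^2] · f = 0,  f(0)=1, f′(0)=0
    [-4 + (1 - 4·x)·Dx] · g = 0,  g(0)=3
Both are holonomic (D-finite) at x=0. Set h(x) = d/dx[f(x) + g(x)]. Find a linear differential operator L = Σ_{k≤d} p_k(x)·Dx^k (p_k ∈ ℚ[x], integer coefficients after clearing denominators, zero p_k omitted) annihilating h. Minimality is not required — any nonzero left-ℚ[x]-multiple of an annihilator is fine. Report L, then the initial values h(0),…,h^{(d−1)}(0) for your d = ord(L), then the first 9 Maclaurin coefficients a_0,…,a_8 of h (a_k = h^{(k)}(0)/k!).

f: a_k = 1, 0, -1/2, 0, 1/24, 0, -1/720, 0, 1/40320, …
g: a_k = 3, 12, 48, 192, 768, 3072, 12288, 49152, 196608, …
L₀ := lclm(L_f,L_g); ord L₀ ≤ 2+1.
h=h₀': d/dx-closure on L₀ ⇒ L.
L = (1544 - 64·x + 128·x^2) + (-97 + 396·x - 48·x^2 + 64·x^3)·Dx + (1544 - 64·x + 128·x^2)·Dx^2 + (-97 + 396·x - 48·x^2 + 64·x^3)·Dx^3  (order 3).
h: a_k = 12, 95, 576, 18433/6, 15360, 8847359/120, 344064, 7927234561/5040, 7077888, …
ICs: h(0) = 12, h′(0) = 95, h′′(0) = 1152.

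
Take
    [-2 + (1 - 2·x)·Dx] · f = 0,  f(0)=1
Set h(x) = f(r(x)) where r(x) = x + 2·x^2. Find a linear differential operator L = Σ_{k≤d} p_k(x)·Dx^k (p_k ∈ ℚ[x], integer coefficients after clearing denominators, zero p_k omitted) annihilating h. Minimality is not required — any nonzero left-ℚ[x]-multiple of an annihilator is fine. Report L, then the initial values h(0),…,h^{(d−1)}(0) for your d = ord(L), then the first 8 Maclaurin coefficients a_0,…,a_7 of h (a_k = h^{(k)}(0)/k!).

f: a_k = 1, 2, 4, 8, 16, 32, 64, 128, …
Change of var in L_f (x↦r) gives L₀.
L = (2 + 8·x) + (-1 + 2·x + 4·x^2)·Dx  (order 1).
h: a_k = 1, 2, 8, 24, 80, 256, 832, 2688, …
ICs: h(0) = 1.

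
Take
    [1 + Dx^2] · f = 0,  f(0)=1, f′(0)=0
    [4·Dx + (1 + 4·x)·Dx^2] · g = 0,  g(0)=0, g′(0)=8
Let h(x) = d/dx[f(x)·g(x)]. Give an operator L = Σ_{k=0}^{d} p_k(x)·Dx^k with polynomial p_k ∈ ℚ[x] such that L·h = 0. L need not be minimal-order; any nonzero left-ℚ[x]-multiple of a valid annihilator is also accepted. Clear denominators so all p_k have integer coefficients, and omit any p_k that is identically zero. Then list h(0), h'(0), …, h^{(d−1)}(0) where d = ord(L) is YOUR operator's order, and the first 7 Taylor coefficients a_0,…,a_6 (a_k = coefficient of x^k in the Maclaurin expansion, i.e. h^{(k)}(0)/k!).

L = (-12355 - 1064·x - 6288·x^2 - 16128·x^3 - 13568·x^4 + 6144·x^5 + 4096·x^6) + (-3384 - 15968·x - 14080·x^2 - 15360·x^3 + 10240·x^4 + 8192·x^5)·Dx + (-12502 - 2384·x - 10016·x^2 - 19968·x^3 - 14848·x^4 + 12288·x^5 + 8192·x^6)·Dx^2 + (-3384 - 15968·x - 14080·x^2 - 15360·x^3 + 10240·x^4 + 8192·x^5)·Dx^3 + (-147 - 1320·x - 3728·x^2 - 3840·x^3 - 1280·x^4 + 6144·x^5 + 4096·x^6)·Dx^4  (order 4).
h: a_k = 8, -32, 116, -480, 1943, -7812, 940403/30, …
ICs: h(0) = 8, h′(0) = -32, h′′(0) = 232, h′′′(0) = -2880.

f: a_k = 1, 0, -1/2, 0, 1/24, 0, -1/720, …
g: a_k = 0, 8, -16, 128/3, -128, 2048/5, -4096/3, …
Sym-product of L_f,L_g gives L₀ (≤ ord 4).
Derive L from L₀ (diff closure).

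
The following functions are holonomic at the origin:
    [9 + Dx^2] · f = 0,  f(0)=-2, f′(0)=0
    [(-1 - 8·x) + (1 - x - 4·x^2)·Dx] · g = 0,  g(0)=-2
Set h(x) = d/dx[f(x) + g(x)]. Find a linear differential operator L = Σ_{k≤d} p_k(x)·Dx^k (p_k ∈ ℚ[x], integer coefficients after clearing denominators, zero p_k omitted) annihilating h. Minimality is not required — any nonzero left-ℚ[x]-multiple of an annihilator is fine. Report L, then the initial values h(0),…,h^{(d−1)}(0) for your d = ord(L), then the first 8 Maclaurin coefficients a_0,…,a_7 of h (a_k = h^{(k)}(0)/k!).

f: a_k = -2, 0, 9, 0, -27/4, 0, 81/40, 0, …
g: a_k = -2, -2, -10, -18, -58, -130, -362, -882, …
Weyl lclm of L_f,L_g ⇒ L₀ (ord ≤ 3).
Derive L from L₀ (diff closure).
L = (2358 + 13068·x + 57006·x^2 + 38520·x^3 + 83520·x^4 + 31104·x^5 + 41472·x^6) + (-189 - 1413·x + 1251·x^2 + 4203·x^3 + 5580·x^4 + 11952·x^5 + 12096·x^6 + 13824·x^7)·Dx + (262 + 1452·x + 6334·x^2 + 4280·x^3 + 9280·x^4 + 3456·x^5 + 4608·x^6)·Dx^2 + (-21 - 157·x + 139·x^2 + 467·x^3 + 620·x^4 + 1328·x^5 + 1344·x^6 + 1536·x^7)·Dx^3  (order 3).
h: a_k = -2, -2, -54, -259, -650, -43197/20, -6174, -5219929/280, …
ICs: h(0) = -2, h′(0) = -2, h′′(0) = -108.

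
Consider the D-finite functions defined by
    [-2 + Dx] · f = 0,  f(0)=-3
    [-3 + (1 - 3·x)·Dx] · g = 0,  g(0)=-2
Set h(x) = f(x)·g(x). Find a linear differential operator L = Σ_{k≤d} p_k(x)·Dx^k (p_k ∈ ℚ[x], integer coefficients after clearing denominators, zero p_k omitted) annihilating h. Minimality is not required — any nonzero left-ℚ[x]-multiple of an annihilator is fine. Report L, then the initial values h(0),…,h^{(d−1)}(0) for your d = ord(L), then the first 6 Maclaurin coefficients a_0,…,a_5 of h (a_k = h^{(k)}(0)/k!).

f: a_k = -3, -6, -6, -4, -2, -4/5, …
g: a_k = -2, -6, -18, -54, -162, -486, …
h₀=f·g: eliminate ⇒ L₀, order ≤ 1·1.
L = (5 - 6·x) + (-1 + 3·x)·Dx  (order 1).
h: a_k = 6, 30, 102, 314, 946, 14198/5, …
ICs: h(0) = 6.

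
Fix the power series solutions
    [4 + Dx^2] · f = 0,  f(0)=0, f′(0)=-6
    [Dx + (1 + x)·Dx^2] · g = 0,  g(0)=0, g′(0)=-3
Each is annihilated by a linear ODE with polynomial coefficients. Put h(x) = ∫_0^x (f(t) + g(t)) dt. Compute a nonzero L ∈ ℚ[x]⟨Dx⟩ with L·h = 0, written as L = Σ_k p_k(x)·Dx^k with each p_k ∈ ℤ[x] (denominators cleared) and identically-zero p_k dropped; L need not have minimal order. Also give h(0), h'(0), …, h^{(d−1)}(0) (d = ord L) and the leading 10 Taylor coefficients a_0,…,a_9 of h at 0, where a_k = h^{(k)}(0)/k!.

L = (20 + 16·x + 8·x^2)·Dx^2 + (12 + 28·x + 24·x^2 + 8·x^3)·Dx^3 + (5 + 4·x + 2·x^2)·Dx^4 + (3 + 7·x + 6·x^2 + 2·x^3)·Dx^5  (order 5).
h: a_k = 0, 0, -9/2, 1/2, 3/4, 3/20, -7/30, 1/14, -37/840, 1/24, …
ICs: h(0) = 0, h′(0) = 0, h′′(0) = -9, h′′′(0) = 3, h′′′′(0) = 18.

f: a_k = 0, -6, 0, 4, 0, -4/5, 0, 8/105, 0, -4/945, …
g: a_k = 0, -3, 3/2, -1, 3/4, -3/5, 1/2, -3/7, 3/8, -1/3, …
Weyl lclm of L_f,L_g ⇒ L₀ (ord ≤ 4).
h=∫₀ˣh₀: take L = L₀·Dx.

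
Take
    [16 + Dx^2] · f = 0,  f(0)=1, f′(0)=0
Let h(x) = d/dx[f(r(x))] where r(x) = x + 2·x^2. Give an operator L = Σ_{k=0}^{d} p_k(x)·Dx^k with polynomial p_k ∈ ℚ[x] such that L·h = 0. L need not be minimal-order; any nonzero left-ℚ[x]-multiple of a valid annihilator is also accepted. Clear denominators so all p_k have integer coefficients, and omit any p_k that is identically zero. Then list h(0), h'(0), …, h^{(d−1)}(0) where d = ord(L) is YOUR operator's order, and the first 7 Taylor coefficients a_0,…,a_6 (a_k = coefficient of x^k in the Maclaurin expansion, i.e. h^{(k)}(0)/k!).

f: a_k = 1, 0, -8, 0, 32/3, 0, -256/45, …
L₀ from L_f via x↦r, Dx↦r'^{-1}Dx.
h=h₀': d/dx-closure on L₀ ⇒ L.
L = (64 + 256·x + 1536·x^2 + 4096·x^3 + 4096·x^4) + (-12 - 48·x)·Dx + (1 + 8·x + 16·x^2)·Dx^2  (order 2).
h: a_k = 0, -16, -96, -256/3, 1280/3, 22528/15, 28672/15, …
ICs: h(0) = 0, h′(0) = -16.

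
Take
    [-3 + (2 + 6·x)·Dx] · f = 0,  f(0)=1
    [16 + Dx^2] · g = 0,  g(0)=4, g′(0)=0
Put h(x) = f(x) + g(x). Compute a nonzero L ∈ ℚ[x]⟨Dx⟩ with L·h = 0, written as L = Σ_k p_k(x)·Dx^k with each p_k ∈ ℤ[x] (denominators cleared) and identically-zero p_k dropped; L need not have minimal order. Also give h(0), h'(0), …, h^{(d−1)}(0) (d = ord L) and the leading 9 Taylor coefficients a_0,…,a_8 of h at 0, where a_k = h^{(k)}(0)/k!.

f: a_k = 1, 3/2, -9/8, 27/16, -405/128, 1701/256, -15309/1024, 72171/2048, -2814669/32768, …
g: a_k = 4, 0, -32, 0, 128/3, 0, -1024/45, 0, 2048/315, …
L₀ := lclm(L_f,L_g); ord L₀ ≤ 1+2.
L = (-4368 - 18432·x - 27648·x^2) + (1760 + 17568·x + 55296·x^2 + 55296·x^3)·Dx + (-273 - 1152·x - 1728·x^2)·Dx^2 + (110 + 1098·x + 3456·x^2 + 3456·x^3)·Dx^3  (order 3).
h: a_k = 5, 3/2, -265/8, 27/16, 15169/384, 1701/256, -1737481/46080, 72171/2048, -819511871/10321920, …
ICs: h(0) = 5, h′(0) = 3/2, h′′(0) = -265/4.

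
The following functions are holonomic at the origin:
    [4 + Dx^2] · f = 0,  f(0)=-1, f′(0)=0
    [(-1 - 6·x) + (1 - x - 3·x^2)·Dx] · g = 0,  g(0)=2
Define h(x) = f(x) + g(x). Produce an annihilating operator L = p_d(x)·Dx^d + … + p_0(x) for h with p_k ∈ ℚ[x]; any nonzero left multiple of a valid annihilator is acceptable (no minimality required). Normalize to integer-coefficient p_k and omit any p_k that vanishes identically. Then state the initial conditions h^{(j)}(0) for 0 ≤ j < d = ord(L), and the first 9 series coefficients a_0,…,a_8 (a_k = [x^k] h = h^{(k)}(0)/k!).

f: a_k = -1, 0, 2, 0, -2/3, 0, 4/45, 0, -2/315, …
g: a_k = 2, 2, 8, 14, 38, 80, 194, 434, 1016, …
Sum ⇒ L₀ = lclm(L_f,L_g) in ℚ(x)⟨Dx⟩.
L = (-92 - 608·x - 512·x^2 - 1104·x^3 - 360·x^4 - 432·x^5) + (24 - 4·x - 24·x^2 - 80·x^3 - 180·x^4 - 216·x^5 - 216·x^6)·Dx + (-23 - 152·x - 128·x^2 - 276·x^3 - 90·x^4 - 108·x^5)·Dx^2 + (6 - x - 6·x^2 - 20·x^3 - 45·x^4 - 54·x^5 - 54·x^6)·Dx^3  (order 3).
h: a_k = 1, 2, 10, 14, 112/3, 80, 8734/45, 434, 320038/315, …
ICs: h(0) = 1, h′(0) = 2, h′′(0) = 20.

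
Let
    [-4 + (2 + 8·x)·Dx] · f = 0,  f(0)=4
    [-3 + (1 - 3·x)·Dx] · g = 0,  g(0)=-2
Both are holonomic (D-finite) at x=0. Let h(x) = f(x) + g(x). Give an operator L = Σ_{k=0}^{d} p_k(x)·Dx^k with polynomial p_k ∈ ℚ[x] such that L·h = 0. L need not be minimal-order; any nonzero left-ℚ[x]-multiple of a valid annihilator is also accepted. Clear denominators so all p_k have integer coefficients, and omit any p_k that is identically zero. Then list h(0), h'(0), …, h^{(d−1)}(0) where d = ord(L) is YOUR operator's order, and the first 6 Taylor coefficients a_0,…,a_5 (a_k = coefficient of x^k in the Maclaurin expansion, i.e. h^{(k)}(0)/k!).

L = (48 + 108·x) + (-22 - 120·x - 324·x^2)·Dx + (1 + 19·x + 6·x^2 - 216·x^3)·Dx^2  (order 2).
h: a_k = 2, 2, -26, -38, -202, -374, …
ICs: h(0) = 2, h′(0) = 2.

f: a_k = 4, 8, -8, 16, -40, 112, …
g: a_k = -2, -6, -18, -54, -162, -486, …
Sum ⇒ L₀ = lclm(L_f,L_g) in ℚ(x)⟨Dx⟩.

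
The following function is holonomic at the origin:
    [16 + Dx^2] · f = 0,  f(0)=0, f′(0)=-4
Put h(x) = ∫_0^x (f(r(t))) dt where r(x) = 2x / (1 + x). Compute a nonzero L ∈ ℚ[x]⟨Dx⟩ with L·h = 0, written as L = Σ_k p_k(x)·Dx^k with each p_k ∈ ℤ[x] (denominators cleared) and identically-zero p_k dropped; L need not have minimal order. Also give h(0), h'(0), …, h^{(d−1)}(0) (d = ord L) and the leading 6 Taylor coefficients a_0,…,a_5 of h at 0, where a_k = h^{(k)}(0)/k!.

f: a_k = 0, -4, 0, 32/3, 0, -128/15, …
L₀ from L_f via x↦r, Dx↦r'^{-1}Dx.
Integrate: L := L₀·Dx.
L = 64·Dx + (2 + 6·x + 6·x^2 + 2·x^3)·Dx^2 + (1 + 4·x + 6·x^2 + 4·x^3 + x^4)·Dx^3  (order 3).
h: a_k = 0, 0, -4, 8/3, 58/3, -248/5, …
ICs: h(0) = 0, h′(0) = 0, h′′(0) = -8.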